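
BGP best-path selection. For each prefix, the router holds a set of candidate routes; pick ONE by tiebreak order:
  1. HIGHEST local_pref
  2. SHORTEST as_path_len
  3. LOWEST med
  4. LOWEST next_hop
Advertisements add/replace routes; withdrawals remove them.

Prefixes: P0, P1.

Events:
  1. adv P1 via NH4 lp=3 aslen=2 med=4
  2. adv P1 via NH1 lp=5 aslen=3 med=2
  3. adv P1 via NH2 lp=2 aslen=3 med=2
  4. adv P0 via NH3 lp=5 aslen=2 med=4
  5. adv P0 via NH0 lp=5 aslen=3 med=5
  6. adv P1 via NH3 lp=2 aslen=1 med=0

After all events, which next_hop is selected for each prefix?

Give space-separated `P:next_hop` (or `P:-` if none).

Op 1: best P0=- P1=NH4
Op 2: best P0=- P1=NH1
Op 3: best P0=- P1=NH1
Op 4: best P0=NH3 P1=NH1
Op 5: best P0=NH3 P1=NH1
Op 6: best P0=NH3 P1=NH1

Answer: P0:NH3 P1:NH1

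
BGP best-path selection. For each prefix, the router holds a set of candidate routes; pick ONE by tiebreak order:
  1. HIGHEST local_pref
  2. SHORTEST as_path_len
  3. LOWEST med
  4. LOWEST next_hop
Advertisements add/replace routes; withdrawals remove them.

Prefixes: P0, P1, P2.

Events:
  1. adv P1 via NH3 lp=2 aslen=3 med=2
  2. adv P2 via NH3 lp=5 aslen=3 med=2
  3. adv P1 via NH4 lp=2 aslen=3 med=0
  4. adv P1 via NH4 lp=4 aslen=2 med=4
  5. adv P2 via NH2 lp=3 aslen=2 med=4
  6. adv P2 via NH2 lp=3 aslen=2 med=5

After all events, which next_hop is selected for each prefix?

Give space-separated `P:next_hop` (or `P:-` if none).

Answer: P0:- P1:NH4 P2:NH3

Derivation:
Op 1: best P0=- P1=NH3 P2=-
Op 2: best P0=- P1=NH3 P2=NH3
Op 3: best P0=- P1=NH4 P2=NH3
Op 4: best P0=- P1=NH4 P2=NH3
Op 5: best P0=- P1=NH4 P2=NH3
Op 6: best P0=- P1=NH4 P2=NH3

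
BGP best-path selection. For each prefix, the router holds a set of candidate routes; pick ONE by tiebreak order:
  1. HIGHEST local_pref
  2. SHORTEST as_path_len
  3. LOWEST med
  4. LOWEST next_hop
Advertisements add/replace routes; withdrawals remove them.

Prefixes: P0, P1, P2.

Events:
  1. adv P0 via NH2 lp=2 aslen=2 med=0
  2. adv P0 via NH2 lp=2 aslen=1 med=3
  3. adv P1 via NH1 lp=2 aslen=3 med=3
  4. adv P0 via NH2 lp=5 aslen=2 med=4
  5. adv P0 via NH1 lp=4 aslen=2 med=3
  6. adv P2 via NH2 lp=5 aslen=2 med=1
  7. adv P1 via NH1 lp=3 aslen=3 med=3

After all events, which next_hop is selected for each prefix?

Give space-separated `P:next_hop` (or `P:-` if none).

Answer: P0:NH2 P1:NH1 P2:NH2

Derivation:
Op 1: best P0=NH2 P1=- P2=-
Op 2: best P0=NH2 P1=- P2=-
Op 3: best P0=NH2 P1=NH1 P2=-
Op 4: best P0=NH2 P1=NH1 P2=-
Op 5: best P0=NH2 P1=NH1 P2=-
Op 6: best P0=NH2 P1=NH1 P2=NH2
Op 7: best P0=NH2 P1=NH1 P2=NH2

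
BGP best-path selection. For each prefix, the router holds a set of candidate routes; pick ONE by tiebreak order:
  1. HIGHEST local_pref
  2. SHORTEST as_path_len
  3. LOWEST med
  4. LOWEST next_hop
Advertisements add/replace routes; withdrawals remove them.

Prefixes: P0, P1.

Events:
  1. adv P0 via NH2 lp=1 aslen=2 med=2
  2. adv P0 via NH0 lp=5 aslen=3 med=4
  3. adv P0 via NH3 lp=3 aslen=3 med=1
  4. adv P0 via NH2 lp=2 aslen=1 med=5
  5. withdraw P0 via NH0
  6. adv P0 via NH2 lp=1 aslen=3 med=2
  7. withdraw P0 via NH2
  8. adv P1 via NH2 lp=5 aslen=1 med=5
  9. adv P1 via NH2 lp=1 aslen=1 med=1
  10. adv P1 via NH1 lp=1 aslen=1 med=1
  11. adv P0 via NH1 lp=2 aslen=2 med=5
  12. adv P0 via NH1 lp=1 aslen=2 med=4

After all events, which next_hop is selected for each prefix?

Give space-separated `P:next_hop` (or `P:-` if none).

Answer: P0:NH3 P1:NH1

Derivation:
Op 1: best P0=NH2 P1=-
Op 2: best P0=NH0 P1=-
Op 3: best P0=NH0 P1=-
Op 4: best P0=NH0 P1=-
Op 5: best P0=NH3 P1=-
Op 6: best P0=NH3 P1=-
Op 7: best P0=NH3 P1=-
Op 8: best P0=NH3 P1=NH2
Op 9: best P0=NH3 P1=NH2
Op 10: best P0=NH3 P1=NH1
Op 11: best P0=NH3 P1=NH1
Op 12: best P0=NH3 P1=NH1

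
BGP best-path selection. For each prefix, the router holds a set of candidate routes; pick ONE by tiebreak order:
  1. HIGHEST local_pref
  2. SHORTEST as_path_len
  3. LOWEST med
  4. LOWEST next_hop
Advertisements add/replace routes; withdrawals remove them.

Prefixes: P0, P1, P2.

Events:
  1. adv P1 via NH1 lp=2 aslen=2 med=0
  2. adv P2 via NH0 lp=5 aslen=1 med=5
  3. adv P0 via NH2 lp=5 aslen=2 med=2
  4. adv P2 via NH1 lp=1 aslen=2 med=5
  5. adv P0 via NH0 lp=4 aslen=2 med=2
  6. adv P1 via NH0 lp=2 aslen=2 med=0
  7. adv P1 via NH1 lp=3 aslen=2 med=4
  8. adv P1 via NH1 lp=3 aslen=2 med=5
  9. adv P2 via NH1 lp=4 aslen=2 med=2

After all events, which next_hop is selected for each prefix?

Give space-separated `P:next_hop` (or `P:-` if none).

Op 1: best P0=- P1=NH1 P2=-
Op 2: best P0=- P1=NH1 P2=NH0
Op 3: best P0=NH2 P1=NH1 P2=NH0
Op 4: best P0=NH2 P1=NH1 P2=NH0
Op 5: best P0=NH2 P1=NH1 P2=NH0
Op 6: best P0=NH2 P1=NH0 P2=NH0
Op 7: best P0=NH2 P1=NH1 P2=NH0
Op 8: best P0=NH2 P1=NH1 P2=NH0
Op 9: best P0=NH2 P1=NH1 P2=NH0

Answer: P0:NH2 P1:NH1 P2:NH0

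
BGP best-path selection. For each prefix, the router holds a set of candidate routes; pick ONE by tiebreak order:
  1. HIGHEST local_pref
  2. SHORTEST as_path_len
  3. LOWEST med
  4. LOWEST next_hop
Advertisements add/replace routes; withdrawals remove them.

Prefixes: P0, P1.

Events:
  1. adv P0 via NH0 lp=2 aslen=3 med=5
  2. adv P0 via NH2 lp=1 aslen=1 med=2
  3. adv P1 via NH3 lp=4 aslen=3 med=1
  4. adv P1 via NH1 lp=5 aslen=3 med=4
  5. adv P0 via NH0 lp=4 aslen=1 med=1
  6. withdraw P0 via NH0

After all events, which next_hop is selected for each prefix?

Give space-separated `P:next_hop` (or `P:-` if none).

Op 1: best P0=NH0 P1=-
Op 2: best P0=NH0 P1=-
Op 3: best P0=NH0 P1=NH3
Op 4: best P0=NH0 P1=NH1
Op 5: best P0=NH0 P1=NH1
Op 6: best P0=NH2 P1=NH1

Answer: P0:NH2 P1:NH1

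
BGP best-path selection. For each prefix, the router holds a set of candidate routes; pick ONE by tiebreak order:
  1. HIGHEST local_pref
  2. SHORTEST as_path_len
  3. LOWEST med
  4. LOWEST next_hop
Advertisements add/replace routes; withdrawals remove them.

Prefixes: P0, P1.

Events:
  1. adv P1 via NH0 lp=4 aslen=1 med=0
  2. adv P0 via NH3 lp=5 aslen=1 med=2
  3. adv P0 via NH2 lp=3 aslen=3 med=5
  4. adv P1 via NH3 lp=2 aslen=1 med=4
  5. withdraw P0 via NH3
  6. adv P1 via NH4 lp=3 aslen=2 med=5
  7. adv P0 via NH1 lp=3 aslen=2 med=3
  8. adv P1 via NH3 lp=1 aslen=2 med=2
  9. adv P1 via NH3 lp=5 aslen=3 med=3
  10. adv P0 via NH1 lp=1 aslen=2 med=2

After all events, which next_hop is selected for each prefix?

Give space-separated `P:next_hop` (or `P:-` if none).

Answer: P0:NH2 P1:NH3

Derivation:
Op 1: best P0=- P1=NH0
Op 2: best P0=NH3 P1=NH0
Op 3: best P0=NH3 P1=NH0
Op 4: best P0=NH3 P1=NH0
Op 5: best P0=NH2 P1=NH0
Op 6: best P0=NH2 P1=NH0
Op 7: best P0=NH1 P1=NH0
Op 8: best P0=NH1 P1=NH0
Op 9: best P0=NH1 P1=NH3
Op 10: best P0=NH2 P1=NH3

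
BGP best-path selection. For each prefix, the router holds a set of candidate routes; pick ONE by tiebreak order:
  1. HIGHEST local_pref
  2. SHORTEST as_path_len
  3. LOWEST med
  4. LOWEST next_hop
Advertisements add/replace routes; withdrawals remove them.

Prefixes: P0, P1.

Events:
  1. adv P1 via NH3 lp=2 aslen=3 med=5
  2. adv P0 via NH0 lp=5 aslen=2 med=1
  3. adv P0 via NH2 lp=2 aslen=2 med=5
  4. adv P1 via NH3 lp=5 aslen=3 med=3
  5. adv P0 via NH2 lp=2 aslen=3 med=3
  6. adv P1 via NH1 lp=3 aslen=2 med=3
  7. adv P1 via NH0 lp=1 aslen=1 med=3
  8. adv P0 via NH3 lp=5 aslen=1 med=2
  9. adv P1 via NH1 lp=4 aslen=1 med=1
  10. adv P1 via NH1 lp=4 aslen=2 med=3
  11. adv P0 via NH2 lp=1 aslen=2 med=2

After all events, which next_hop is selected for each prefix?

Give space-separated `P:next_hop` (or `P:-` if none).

Answer: P0:NH3 P1:NH3

Derivation:
Op 1: best P0=- P1=NH3
Op 2: best P0=NH0 P1=NH3
Op 3: best P0=NH0 P1=NH3
Op 4: best P0=NH0 P1=NH3
Op 5: best P0=NH0 P1=NH3
Op 6: best P0=NH0 P1=NH3
Op 7: best P0=NH0 P1=NH3
Op 8: best P0=NH3 P1=NH3
Op 9: best P0=NH3 P1=NH3
Op 10: best P0=NH3 P1=NH3
Op 11: best P0=NH3 P1=NH3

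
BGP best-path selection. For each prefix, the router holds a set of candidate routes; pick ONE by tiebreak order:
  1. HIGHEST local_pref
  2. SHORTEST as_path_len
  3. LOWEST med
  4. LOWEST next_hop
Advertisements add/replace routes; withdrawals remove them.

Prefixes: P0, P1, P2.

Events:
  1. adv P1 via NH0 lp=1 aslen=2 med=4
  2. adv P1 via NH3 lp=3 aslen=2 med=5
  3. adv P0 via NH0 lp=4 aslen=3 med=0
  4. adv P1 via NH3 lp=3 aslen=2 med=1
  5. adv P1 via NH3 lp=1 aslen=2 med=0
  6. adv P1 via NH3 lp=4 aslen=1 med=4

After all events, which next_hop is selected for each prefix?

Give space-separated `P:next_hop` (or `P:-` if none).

Answer: P0:NH0 P1:NH3 P2:-

Derivation:
Op 1: best P0=- P1=NH0 P2=-
Op 2: best P0=- P1=NH3 P2=-
Op 3: best P0=NH0 P1=NH3 P2=-
Op 4: best P0=NH0 P1=NH3 P2=-
Op 5: best P0=NH0 P1=NH3 P2=-
Op 6: best P0=NH0 P1=NH3 P2=-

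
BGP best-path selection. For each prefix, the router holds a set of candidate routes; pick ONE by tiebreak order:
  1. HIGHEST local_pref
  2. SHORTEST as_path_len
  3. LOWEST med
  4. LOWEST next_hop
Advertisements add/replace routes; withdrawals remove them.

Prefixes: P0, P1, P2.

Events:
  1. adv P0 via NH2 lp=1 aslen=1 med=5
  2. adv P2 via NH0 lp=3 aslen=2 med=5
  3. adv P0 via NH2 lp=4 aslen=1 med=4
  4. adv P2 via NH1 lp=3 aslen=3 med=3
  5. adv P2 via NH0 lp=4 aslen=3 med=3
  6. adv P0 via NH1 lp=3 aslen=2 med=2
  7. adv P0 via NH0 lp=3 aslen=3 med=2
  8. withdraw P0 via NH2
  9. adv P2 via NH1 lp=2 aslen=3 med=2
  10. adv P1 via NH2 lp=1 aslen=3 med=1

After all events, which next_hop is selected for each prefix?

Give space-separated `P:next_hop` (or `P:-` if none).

Op 1: best P0=NH2 P1=- P2=-
Op 2: best P0=NH2 P1=- P2=NH0
Op 3: best P0=NH2 P1=- P2=NH0
Op 4: best P0=NH2 P1=- P2=NH0
Op 5: best P0=NH2 P1=- P2=NH0
Op 6: best P0=NH2 P1=- P2=NH0
Op 7: best P0=NH2 P1=- P2=NH0
Op 8: best P0=NH1 P1=- P2=NH0
Op 9: best P0=NH1 P1=- P2=NH0
Op 10: best P0=NH1 P1=NH2 P2=NH0

Answer: P0:NH1 P1:NH2 P2:NH0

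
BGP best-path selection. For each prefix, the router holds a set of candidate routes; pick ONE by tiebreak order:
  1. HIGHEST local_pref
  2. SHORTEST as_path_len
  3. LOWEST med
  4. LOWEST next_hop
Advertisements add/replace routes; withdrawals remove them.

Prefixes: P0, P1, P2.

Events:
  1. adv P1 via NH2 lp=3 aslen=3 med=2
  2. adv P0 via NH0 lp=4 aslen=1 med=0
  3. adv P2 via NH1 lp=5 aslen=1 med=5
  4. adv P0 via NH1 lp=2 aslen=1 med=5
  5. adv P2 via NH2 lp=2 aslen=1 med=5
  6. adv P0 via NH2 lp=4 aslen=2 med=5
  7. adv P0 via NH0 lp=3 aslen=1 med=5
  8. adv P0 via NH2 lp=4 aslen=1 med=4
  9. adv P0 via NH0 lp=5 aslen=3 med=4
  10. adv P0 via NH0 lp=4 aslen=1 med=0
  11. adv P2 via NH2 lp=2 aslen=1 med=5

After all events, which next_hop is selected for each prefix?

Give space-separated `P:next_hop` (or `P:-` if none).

Answer: P0:NH0 P1:NH2 P2:NH1

Derivation:
Op 1: best P0=- P1=NH2 P2=-
Op 2: best P0=NH0 P1=NH2 P2=-
Op 3: best P0=NH0 P1=NH2 P2=NH1
Op 4: best P0=NH0 P1=NH2 P2=NH1
Op 5: best P0=NH0 P1=NH2 P2=NH1
Op 6: best P0=NH0 P1=NH2 P2=NH1
Op 7: best P0=NH2 P1=NH2 P2=NH1
Op 8: best P0=NH2 P1=NH2 P2=NH1
Op 9: best P0=NH0 P1=NH2 P2=NH1
Op 10: best P0=NH0 P1=NH2 P2=NH1
Op 11: best P0=NH0 P1=NH2 P2=NH1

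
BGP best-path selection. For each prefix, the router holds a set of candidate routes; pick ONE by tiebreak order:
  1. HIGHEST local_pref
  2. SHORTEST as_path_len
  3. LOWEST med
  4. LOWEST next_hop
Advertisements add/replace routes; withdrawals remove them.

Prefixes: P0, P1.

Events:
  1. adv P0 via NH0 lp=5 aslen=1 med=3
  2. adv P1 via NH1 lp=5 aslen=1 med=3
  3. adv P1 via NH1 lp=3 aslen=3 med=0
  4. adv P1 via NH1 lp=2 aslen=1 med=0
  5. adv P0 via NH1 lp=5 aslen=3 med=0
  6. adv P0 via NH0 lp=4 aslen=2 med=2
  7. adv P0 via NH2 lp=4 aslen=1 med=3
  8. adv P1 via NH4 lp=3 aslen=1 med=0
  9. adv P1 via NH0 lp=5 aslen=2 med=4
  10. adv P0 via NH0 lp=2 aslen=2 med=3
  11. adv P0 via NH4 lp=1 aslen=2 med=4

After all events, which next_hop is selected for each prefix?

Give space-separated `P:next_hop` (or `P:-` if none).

Answer: P0:NH1 P1:NH0

Derivation:
Op 1: best P0=NH0 P1=-
Op 2: best P0=NH0 P1=NH1
Op 3: best P0=NH0 P1=NH1
Op 4: best P0=NH0 P1=NH1
Op 5: best P0=NH0 P1=NH1
Op 6: best P0=NH1 P1=NH1
Op 7: best P0=NH1 P1=NH1
Op 8: best P0=NH1 P1=NH4
Op 9: best P0=NH1 P1=NH0
Op 10: best P0=NH1 P1=NH0
Op 11: best P0=NH1 P1=NH0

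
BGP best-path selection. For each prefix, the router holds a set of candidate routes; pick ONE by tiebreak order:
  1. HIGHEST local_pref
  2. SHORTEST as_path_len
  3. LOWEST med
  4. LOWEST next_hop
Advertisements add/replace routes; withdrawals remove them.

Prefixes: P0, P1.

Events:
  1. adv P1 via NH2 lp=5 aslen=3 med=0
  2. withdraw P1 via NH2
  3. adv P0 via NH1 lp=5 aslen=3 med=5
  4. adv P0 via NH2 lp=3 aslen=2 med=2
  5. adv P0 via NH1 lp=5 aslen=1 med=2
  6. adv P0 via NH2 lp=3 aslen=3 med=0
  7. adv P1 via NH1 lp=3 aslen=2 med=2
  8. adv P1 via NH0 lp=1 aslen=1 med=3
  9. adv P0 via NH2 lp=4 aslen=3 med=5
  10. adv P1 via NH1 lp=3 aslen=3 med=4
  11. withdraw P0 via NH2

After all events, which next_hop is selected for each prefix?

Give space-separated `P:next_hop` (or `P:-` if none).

Answer: P0:NH1 P1:NH1

Derivation:
Op 1: best P0=- P1=NH2
Op 2: best P0=- P1=-
Op 3: best P0=NH1 P1=-
Op 4: best P0=NH1 P1=-
Op 5: best P0=NH1 P1=-
Op 6: best P0=NH1 P1=-
Op 7: best P0=NH1 P1=NH1
Op 8: best P0=NH1 P1=NH1
Op 9: best P0=NH1 P1=NH1
Op 10: best P0=NH1 P1=NH1
Op 11: best P0=NH1 P1=NH1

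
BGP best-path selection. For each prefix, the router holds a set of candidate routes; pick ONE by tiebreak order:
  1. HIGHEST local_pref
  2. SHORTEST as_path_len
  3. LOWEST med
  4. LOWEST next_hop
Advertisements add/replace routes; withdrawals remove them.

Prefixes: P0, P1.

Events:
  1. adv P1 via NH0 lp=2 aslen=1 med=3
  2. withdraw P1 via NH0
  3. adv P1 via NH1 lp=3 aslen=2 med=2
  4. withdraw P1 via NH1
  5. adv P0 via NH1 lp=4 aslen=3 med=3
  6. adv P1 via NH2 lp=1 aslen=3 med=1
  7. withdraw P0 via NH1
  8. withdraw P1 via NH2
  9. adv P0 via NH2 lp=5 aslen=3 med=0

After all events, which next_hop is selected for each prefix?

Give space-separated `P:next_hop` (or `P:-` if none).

Op 1: best P0=- P1=NH0
Op 2: best P0=- P1=-
Op 3: best P0=- P1=NH1
Op 4: best P0=- P1=-
Op 5: best P0=NH1 P1=-
Op 6: best P0=NH1 P1=NH2
Op 7: best P0=- P1=NH2
Op 8: best P0=- P1=-
Op 9: best P0=NH2 P1=-

Answer: P0:NH2 P1:-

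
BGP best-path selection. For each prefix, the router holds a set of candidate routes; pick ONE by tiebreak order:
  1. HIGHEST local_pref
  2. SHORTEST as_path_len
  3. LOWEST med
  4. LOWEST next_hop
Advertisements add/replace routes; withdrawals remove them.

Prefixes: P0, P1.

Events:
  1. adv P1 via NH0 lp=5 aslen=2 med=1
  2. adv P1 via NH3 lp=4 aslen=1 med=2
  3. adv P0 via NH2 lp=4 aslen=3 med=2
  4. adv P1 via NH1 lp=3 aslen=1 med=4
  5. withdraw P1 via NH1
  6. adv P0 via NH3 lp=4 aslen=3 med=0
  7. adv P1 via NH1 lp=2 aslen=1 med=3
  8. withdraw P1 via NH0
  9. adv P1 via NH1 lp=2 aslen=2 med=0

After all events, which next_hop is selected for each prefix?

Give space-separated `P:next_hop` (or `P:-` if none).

Op 1: best P0=- P1=NH0
Op 2: best P0=- P1=NH0
Op 3: best P0=NH2 P1=NH0
Op 4: best P0=NH2 P1=NH0
Op 5: best P0=NH2 P1=NH0
Op 6: best P0=NH3 P1=NH0
Op 7: best P0=NH3 P1=NH0
Op 8: best P0=NH3 P1=NH3
Op 9: best P0=NH3 P1=NH3

Answer: P0:NH3 P1:NH3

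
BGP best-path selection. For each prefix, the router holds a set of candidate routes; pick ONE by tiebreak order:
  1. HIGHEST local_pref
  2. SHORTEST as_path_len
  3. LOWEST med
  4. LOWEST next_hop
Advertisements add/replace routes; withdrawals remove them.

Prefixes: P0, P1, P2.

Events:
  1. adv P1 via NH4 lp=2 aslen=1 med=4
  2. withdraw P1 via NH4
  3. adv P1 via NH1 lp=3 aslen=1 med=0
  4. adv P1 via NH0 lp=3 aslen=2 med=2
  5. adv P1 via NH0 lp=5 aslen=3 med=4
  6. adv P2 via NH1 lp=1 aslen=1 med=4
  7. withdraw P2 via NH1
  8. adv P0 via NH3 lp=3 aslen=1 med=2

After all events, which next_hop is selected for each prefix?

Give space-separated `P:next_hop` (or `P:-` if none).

Answer: P0:NH3 P1:NH0 P2:-

Derivation:
Op 1: best P0=- P1=NH4 P2=-
Op 2: best P0=- P1=- P2=-
Op 3: best P0=- P1=NH1 P2=-
Op 4: best P0=- P1=NH1 P2=-
Op 5: best P0=- P1=NH0 P2=-
Op 6: best P0=- P1=NH0 P2=NH1
Op 7: best P0=- P1=NH0 P2=-
Op 8: best P0=NH3 P1=NH0 P2=-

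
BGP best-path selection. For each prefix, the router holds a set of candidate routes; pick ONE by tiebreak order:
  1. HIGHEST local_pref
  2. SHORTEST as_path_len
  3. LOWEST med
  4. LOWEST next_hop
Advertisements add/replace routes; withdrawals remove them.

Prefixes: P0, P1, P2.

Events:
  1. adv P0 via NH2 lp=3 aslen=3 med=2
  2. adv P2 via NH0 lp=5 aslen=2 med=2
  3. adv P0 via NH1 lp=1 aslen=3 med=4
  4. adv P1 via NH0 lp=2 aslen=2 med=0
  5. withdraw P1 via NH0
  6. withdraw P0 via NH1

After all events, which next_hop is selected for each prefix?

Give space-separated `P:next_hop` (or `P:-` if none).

Answer: P0:NH2 P1:- P2:NH0

Derivation:
Op 1: best P0=NH2 P1=- P2=-
Op 2: best P0=NH2 P1=- P2=NH0
Op 3: best P0=NH2 P1=- P2=NH0
Op 4: best P0=NH2 P1=NH0 P2=NH0
Op 5: best P0=NH2 P1=- P2=NH0
Op 6: best P0=NH2 P1=- P2=NH0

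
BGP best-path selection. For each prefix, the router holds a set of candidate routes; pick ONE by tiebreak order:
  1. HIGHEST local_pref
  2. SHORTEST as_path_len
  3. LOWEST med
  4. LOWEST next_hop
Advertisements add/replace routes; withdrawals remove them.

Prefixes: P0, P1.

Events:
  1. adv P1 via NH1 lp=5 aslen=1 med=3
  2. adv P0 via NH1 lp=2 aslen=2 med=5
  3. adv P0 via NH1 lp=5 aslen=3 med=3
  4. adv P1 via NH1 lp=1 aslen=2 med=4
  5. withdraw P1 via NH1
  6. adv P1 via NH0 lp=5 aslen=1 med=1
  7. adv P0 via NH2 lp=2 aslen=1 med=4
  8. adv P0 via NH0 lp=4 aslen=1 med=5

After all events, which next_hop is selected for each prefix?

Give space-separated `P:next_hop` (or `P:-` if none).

Op 1: best P0=- P1=NH1
Op 2: best P0=NH1 P1=NH1
Op 3: best P0=NH1 P1=NH1
Op 4: best P0=NH1 P1=NH1
Op 5: best P0=NH1 P1=-
Op 6: best P0=NH1 P1=NH0
Op 7: best P0=NH1 P1=NH0
Op 8: best P0=NH1 P1=NH0

Answer: P0:NH1 P1:NH0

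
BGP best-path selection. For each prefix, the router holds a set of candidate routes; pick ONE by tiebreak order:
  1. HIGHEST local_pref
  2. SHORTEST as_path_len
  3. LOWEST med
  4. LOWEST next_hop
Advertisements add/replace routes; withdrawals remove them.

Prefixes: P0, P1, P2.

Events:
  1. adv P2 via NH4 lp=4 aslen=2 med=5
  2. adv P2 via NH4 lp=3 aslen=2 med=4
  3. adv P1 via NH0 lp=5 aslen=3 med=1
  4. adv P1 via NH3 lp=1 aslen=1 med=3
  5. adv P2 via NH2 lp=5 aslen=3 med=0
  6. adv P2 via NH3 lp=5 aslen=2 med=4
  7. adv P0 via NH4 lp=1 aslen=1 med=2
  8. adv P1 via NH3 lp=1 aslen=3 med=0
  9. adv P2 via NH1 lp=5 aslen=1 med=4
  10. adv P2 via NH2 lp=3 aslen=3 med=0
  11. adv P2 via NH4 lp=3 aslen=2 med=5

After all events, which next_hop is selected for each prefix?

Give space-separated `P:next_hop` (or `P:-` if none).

Answer: P0:NH4 P1:NH0 P2:NH1

Derivation:
Op 1: best P0=- P1=- P2=NH4
Op 2: best P0=- P1=- P2=NH4
Op 3: best P0=- P1=NH0 P2=NH4
Op 4: best P0=- P1=NH0 P2=NH4
Op 5: best P0=- P1=NH0 P2=NH2
Op 6: best P0=- P1=NH0 P2=NH3
Op 7: best P0=NH4 P1=NH0 P2=NH3
Op 8: best P0=NH4 P1=NH0 P2=NH3
Op 9: best P0=NH4 P1=NH0 P2=NH1
Op 10: best P0=NH4 P1=NH0 P2=NH1
Op 11: best P0=NH4 P1=NH0 P2=NH1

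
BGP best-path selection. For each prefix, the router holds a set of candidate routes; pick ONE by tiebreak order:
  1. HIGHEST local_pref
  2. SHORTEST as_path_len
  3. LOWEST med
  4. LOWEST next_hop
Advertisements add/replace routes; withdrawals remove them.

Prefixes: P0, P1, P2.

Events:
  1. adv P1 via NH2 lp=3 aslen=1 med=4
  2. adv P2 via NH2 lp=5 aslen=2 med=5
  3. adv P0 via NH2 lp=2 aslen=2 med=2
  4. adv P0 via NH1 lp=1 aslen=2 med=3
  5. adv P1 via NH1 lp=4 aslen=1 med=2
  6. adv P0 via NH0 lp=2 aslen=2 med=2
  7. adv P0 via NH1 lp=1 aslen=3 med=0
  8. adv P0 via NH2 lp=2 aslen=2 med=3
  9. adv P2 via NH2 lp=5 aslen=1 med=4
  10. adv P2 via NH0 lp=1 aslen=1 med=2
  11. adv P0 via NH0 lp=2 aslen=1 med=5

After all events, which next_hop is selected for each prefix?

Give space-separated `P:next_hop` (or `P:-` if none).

Op 1: best P0=- P1=NH2 P2=-
Op 2: best P0=- P1=NH2 P2=NH2
Op 3: best P0=NH2 P1=NH2 P2=NH2
Op 4: best P0=NH2 P1=NH2 P2=NH2
Op 5: best P0=NH2 P1=NH1 P2=NH2
Op 6: best P0=NH0 P1=NH1 P2=NH2
Op 7: best P0=NH0 P1=NH1 P2=NH2
Op 8: best P0=NH0 P1=NH1 P2=NH2
Op 9: best P0=NH0 P1=NH1 P2=NH2
Op 10: best P0=NH0 P1=NH1 P2=NH2
Op 11: best P0=NH0 P1=NH1 P2=NH2

Answer: P0:NH0 P1:NH1 P2:NH2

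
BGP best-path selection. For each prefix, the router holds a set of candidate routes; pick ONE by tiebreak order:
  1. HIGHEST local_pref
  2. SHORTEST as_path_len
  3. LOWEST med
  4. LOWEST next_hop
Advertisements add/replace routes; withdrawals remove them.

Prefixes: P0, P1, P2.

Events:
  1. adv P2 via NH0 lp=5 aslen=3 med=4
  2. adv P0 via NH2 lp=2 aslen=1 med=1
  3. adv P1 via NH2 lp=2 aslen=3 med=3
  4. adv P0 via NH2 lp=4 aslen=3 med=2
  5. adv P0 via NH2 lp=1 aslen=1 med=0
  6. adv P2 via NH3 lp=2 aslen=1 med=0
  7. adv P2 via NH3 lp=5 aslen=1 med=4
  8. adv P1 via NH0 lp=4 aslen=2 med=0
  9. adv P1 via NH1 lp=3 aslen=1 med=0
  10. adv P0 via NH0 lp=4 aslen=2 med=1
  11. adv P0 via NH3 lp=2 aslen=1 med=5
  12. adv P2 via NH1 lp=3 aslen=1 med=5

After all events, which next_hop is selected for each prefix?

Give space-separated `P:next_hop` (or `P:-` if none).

Answer: P0:NH0 P1:NH0 P2:NH3

Derivation:
Op 1: best P0=- P1=- P2=NH0
Op 2: best P0=NH2 P1=- P2=NH0
Op 3: best P0=NH2 P1=NH2 P2=NH0
Op 4: best P0=NH2 P1=NH2 P2=NH0
Op 5: best P0=NH2 P1=NH2 P2=NH0
Op 6: best P0=NH2 P1=NH2 P2=NH0
Op 7: best P0=NH2 P1=NH2 P2=NH3
Op 8: best P0=NH2 P1=NH0 P2=NH3
Op 9: best P0=NH2 P1=NH0 P2=NH3
Op 10: best P0=NH0 P1=NH0 P2=NH3
Op 11: best P0=NH0 P1=NH0 P2=NH3
Op 12: best P0=NH0 P1=NH0 P2=NH3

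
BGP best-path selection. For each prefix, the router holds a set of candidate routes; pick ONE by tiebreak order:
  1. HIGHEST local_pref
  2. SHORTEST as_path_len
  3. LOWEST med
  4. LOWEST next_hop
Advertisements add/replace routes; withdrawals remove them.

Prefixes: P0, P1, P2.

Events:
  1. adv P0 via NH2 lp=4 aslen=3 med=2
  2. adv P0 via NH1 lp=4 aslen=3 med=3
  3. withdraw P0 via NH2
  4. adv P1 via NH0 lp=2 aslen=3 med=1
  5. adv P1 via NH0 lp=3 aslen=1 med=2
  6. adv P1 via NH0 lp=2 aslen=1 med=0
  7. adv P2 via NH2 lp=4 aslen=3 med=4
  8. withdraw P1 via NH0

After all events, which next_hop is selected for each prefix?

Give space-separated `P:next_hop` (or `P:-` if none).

Op 1: best P0=NH2 P1=- P2=-
Op 2: best P0=NH2 P1=- P2=-
Op 3: best P0=NH1 P1=- P2=-
Op 4: best P0=NH1 P1=NH0 P2=-
Op 5: best P0=NH1 P1=NH0 P2=-
Op 6: best P0=NH1 P1=NH0 P2=-
Op 7: best P0=NH1 P1=NH0 P2=NH2
Op 8: best P0=NH1 P1=- P2=NH2

Answer: P0:NH1 P1:- P2:NH2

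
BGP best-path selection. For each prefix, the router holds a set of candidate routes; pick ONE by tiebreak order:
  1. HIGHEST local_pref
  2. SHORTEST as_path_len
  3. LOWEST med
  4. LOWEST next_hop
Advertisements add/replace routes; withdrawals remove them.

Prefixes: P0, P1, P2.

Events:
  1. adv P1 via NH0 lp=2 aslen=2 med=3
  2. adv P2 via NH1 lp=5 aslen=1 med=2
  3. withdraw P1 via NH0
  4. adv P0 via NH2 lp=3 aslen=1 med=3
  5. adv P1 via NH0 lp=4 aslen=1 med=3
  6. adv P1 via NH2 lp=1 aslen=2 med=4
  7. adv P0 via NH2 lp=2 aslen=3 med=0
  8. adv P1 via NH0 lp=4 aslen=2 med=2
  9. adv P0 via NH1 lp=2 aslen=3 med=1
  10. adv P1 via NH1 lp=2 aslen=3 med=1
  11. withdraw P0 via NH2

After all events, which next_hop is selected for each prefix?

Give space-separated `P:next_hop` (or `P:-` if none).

Op 1: best P0=- P1=NH0 P2=-
Op 2: best P0=- P1=NH0 P2=NH1
Op 3: best P0=- P1=- P2=NH1
Op 4: best P0=NH2 P1=- P2=NH1
Op 5: best P0=NH2 P1=NH0 P2=NH1
Op 6: best P0=NH2 P1=NH0 P2=NH1
Op 7: best P0=NH2 P1=NH0 P2=NH1
Op 8: best P0=NH2 P1=NH0 P2=NH1
Op 9: best P0=NH2 P1=NH0 P2=NH1
Op 10: best P0=NH2 P1=NH0 P2=NH1
Op 11: best P0=NH1 P1=NH0 P2=NH1

Answer: P0:NH1 P1:NH0 P2:NH1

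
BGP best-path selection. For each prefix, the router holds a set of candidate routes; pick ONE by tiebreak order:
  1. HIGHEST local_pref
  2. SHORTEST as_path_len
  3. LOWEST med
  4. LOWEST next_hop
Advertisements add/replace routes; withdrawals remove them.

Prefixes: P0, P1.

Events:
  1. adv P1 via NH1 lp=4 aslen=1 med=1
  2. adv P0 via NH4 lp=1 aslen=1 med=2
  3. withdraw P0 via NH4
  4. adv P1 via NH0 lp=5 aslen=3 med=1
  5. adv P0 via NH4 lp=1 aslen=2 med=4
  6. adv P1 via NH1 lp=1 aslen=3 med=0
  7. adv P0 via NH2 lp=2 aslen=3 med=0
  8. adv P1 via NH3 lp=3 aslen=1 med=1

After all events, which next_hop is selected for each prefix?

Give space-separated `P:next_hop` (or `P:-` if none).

Op 1: best P0=- P1=NH1
Op 2: best P0=NH4 P1=NH1
Op 3: best P0=- P1=NH1
Op 4: best P0=- P1=NH0
Op 5: best P0=NH4 P1=NH0
Op 6: best P0=NH4 P1=NH0
Op 7: best P0=NH2 P1=NH0
Op 8: best P0=NH2 P1=NH0

Answer: P0:NH2 P1:NH0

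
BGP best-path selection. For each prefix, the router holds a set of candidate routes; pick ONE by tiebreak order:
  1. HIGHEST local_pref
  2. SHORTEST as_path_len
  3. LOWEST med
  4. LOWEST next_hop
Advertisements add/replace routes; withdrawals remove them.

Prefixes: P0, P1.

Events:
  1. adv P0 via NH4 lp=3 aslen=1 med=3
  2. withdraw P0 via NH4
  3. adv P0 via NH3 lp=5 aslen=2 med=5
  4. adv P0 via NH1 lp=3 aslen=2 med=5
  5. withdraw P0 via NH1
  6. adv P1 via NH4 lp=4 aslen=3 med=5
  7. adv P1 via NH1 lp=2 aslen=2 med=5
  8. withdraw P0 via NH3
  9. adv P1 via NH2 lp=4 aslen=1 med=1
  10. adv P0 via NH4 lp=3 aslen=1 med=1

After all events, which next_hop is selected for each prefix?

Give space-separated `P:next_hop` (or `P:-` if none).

Answer: P0:NH4 P1:NH2

Derivation:
Op 1: best P0=NH4 P1=-
Op 2: best P0=- P1=-
Op 3: best P0=NH3 P1=-
Op 4: best P0=NH3 P1=-
Op 5: best P0=NH3 P1=-
Op 6: best P0=NH3 P1=NH4
Op 7: best P0=NH3 P1=NH4
Op 8: best P0=- P1=NH4
Op 9: best P0=- P1=NH2
Op 10: best P0=NH4 P1=NH2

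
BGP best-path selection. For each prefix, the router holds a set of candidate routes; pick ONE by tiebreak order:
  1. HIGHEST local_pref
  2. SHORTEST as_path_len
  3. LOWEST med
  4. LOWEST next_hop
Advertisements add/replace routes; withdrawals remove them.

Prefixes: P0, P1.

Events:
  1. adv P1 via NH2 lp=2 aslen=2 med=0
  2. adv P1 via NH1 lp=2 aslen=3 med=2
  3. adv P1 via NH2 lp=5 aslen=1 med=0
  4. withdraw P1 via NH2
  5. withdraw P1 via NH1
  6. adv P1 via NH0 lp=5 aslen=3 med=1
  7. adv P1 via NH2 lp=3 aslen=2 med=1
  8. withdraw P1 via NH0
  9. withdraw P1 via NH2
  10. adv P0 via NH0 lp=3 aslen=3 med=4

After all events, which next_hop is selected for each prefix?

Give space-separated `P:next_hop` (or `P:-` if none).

Op 1: best P0=- P1=NH2
Op 2: best P0=- P1=NH2
Op 3: best P0=- P1=NH2
Op 4: best P0=- P1=NH1
Op 5: best P0=- P1=-
Op 6: best P0=- P1=NH0
Op 7: best P0=- P1=NH0
Op 8: best P0=- P1=NH2
Op 9: best P0=- P1=-
Op 10: best P0=NH0 P1=-

Answer: P0:NH0 P1:-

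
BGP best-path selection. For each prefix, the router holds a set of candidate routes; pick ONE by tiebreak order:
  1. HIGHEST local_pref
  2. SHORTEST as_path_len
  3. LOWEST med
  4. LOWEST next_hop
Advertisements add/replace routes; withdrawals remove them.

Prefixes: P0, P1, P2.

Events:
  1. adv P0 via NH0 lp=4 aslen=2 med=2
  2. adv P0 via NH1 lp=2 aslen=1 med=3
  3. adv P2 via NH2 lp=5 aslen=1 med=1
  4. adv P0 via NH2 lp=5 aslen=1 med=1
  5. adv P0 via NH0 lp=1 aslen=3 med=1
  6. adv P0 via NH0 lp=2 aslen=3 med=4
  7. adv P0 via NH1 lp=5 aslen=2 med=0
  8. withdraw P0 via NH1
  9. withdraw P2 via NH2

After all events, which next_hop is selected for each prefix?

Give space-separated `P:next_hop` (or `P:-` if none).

Op 1: best P0=NH0 P1=- P2=-
Op 2: best P0=NH0 P1=- P2=-
Op 3: best P0=NH0 P1=- P2=NH2
Op 4: best P0=NH2 P1=- P2=NH2
Op 5: best P0=NH2 P1=- P2=NH2
Op 6: best P0=NH2 P1=- P2=NH2
Op 7: best P0=NH2 P1=- P2=NH2
Op 8: best P0=NH2 P1=- P2=NH2
Op 9: best P0=NH2 P1=- P2=-

Answer: P0:NH2 P1:- P2:-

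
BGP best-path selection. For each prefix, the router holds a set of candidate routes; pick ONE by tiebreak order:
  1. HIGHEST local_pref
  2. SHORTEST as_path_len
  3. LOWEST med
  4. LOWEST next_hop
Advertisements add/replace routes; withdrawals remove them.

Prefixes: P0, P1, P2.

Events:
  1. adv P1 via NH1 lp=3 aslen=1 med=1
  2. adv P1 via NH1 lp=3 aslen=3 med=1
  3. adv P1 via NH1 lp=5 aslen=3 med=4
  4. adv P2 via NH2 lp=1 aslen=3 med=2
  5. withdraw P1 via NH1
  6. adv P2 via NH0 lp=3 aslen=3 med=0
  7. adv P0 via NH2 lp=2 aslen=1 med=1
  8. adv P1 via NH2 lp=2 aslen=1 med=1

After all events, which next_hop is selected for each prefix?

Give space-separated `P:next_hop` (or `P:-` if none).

Answer: P0:NH2 P1:NH2 P2:NH0

Derivation:
Op 1: best P0=- P1=NH1 P2=-
Op 2: best P0=- P1=NH1 P2=-
Op 3: best P0=- P1=NH1 P2=-
Op 4: best P0=- P1=NH1 P2=NH2
Op 5: best P0=- P1=- P2=NH2
Op 6: best P0=- P1=- P2=NH0
Op 7: best P0=NH2 P1=- P2=NH0
Op 8: best P0=NH2 P1=NH2 P2=NH0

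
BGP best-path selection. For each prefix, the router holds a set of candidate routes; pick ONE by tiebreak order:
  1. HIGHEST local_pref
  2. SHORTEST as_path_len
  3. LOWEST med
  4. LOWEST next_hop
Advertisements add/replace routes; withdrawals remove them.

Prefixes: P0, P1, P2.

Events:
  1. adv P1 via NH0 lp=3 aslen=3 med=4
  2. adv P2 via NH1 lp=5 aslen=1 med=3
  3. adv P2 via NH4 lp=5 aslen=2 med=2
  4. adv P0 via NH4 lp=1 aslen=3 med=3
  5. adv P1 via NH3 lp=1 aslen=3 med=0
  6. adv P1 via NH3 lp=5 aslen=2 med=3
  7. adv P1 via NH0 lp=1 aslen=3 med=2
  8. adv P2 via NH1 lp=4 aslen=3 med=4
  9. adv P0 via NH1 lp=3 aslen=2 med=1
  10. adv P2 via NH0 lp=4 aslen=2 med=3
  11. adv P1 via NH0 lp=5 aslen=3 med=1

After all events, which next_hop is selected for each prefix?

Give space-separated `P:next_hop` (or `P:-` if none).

Answer: P0:NH1 P1:NH3 P2:NH4

Derivation:
Op 1: best P0=- P1=NH0 P2=-
Op 2: best P0=- P1=NH0 P2=NH1
Op 3: best P0=- P1=NH0 P2=NH1
Op 4: best P0=NH4 P1=NH0 P2=NH1
Op 5: best P0=NH4 P1=NH0 P2=NH1
Op 6: best P0=NH4 P1=NH3 P2=NH1
Op 7: best P0=NH4 P1=NH3 P2=NH1
Op 8: best P0=NH4 P1=NH3 P2=NH4
Op 9: best P0=NH1 P1=NH3 P2=NH4
Op 10: best P0=NH1 P1=NH3 P2=NH4
Op 11: best P0=NH1 P1=NH3 P2=NH4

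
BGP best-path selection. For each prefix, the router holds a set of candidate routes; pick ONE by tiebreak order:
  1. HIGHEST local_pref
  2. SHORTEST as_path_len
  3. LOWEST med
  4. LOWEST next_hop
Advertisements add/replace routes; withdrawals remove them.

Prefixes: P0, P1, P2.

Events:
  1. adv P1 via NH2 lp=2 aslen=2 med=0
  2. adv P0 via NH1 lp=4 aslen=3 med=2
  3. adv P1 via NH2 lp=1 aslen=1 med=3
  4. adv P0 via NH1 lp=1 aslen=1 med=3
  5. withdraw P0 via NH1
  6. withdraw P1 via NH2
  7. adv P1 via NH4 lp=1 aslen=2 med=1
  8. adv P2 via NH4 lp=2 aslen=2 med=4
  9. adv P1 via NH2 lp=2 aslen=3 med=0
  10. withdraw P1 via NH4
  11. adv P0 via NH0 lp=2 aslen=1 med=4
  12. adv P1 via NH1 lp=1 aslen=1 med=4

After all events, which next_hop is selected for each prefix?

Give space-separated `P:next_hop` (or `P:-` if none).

Op 1: best P0=- P1=NH2 P2=-
Op 2: best P0=NH1 P1=NH2 P2=-
Op 3: best P0=NH1 P1=NH2 P2=-
Op 4: best P0=NH1 P1=NH2 P2=-
Op 5: best P0=- P1=NH2 P2=-
Op 6: best P0=- P1=- P2=-
Op 7: best P0=- P1=NH4 P2=-
Op 8: best P0=- P1=NH4 P2=NH4
Op 9: best P0=- P1=NH2 P2=NH4
Op 10: best P0=- P1=NH2 P2=NH4
Op 11: best P0=NH0 P1=NH2 P2=NH4
Op 12: best P0=NH0 P1=NH2 P2=NH4

Answer: P0:NH0 P1:NH2 P2:NH4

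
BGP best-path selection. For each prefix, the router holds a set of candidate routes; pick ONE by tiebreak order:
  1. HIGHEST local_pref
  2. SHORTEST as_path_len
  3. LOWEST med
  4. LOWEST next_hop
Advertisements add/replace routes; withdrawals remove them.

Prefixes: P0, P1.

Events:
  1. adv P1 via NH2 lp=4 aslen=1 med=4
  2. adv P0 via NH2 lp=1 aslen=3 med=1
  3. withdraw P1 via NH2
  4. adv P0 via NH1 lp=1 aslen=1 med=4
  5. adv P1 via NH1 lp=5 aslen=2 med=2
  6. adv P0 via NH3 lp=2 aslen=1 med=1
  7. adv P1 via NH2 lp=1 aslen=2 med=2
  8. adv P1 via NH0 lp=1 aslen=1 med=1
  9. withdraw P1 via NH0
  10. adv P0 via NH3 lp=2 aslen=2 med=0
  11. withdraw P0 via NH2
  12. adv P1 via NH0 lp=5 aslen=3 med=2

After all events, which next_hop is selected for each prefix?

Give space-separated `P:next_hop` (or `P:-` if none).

Answer: P0:NH3 P1:NH1

Derivation:
Op 1: best P0=- P1=NH2
Op 2: best P0=NH2 P1=NH2
Op 3: best P0=NH2 P1=-
Op 4: best P0=NH1 P1=-
Op 5: best P0=NH1 P1=NH1
Op 6: best P0=NH3 P1=NH1
Op 7: best P0=NH3 P1=NH1
Op 8: best P0=NH3 P1=NH1
Op 9: best P0=NH3 P1=NH1
Op 10: best P0=NH3 P1=NH1
Op 11: best P0=NH3 P1=NH1
Op 12: best P0=NH3 P1=NH1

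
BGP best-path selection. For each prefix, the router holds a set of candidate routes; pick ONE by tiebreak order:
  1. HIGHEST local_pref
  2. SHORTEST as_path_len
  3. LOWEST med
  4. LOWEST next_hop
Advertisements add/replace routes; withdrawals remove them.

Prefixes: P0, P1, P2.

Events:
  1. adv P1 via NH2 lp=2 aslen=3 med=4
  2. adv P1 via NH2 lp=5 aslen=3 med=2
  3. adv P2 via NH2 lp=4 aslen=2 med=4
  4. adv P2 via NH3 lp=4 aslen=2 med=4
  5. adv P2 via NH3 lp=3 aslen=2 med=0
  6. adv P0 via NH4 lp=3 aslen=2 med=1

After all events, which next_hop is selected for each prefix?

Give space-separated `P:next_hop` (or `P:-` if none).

Answer: P0:NH4 P1:NH2 P2:NH2

Derivation:
Op 1: best P0=- P1=NH2 P2=-
Op 2: best P0=- P1=NH2 P2=-
Op 3: best P0=- P1=NH2 P2=NH2
Op 4: best P0=- P1=NH2 P2=NH2
Op 5: best P0=- P1=NH2 P2=NH2
Op 6: best P0=NH4 P1=NH2 P2=NH2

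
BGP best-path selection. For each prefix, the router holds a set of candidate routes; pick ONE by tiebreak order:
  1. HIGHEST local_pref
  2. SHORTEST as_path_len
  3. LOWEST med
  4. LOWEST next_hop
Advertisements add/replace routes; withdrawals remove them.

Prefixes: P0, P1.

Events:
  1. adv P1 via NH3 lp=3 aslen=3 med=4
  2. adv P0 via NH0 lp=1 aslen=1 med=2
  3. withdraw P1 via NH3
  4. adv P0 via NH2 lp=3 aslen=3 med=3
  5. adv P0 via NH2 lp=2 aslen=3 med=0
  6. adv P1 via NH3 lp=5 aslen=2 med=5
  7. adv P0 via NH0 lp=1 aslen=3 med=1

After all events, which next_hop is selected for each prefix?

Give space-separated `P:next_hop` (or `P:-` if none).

Op 1: best P0=- P1=NH3
Op 2: best P0=NH0 P1=NH3
Op 3: best P0=NH0 P1=-
Op 4: best P0=NH2 P1=-
Op 5: best P0=NH2 P1=-
Op 6: best P0=NH2 P1=NH3
Op 7: best P0=NH2 P1=NH3

Answer: P0:NH2 P1:NH3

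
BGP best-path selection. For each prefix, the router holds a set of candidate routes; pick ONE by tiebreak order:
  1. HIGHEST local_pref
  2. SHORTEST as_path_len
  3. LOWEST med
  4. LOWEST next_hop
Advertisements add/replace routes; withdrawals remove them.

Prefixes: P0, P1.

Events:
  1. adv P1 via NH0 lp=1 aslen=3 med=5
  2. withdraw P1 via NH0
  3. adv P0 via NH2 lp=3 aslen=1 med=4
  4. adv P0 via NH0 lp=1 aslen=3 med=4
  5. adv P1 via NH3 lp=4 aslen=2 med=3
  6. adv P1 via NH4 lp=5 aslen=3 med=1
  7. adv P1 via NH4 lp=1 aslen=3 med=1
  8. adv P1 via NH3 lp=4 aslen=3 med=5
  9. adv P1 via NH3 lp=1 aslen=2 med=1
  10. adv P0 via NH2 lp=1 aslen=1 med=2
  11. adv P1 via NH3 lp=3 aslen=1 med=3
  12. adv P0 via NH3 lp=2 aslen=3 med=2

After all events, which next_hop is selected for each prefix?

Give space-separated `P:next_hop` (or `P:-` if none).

Op 1: best P0=- P1=NH0
Op 2: best P0=- P1=-
Op 3: best P0=NH2 P1=-
Op 4: best P0=NH2 P1=-
Op 5: best P0=NH2 P1=NH3
Op 6: best P0=NH2 P1=NH4
Op 7: best P0=NH2 P1=NH3
Op 8: best P0=NH2 P1=NH3
Op 9: best P0=NH2 P1=NH3
Op 10: best P0=NH2 P1=NH3
Op 11: best P0=NH2 P1=NH3
Op 12: best P0=NH3 P1=NH3

Answer: P0:NH3 P1:NH3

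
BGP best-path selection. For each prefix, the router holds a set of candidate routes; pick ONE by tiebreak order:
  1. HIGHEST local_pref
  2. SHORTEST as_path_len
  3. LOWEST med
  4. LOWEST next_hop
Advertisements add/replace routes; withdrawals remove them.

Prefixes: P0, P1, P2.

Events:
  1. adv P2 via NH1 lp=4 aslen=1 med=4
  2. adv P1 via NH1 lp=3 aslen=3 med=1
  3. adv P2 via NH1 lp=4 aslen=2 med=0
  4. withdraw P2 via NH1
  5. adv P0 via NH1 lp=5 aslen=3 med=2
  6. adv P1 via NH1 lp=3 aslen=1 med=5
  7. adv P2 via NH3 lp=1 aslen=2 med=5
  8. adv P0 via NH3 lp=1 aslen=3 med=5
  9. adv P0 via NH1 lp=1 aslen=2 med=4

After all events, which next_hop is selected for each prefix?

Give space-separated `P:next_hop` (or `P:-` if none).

Answer: P0:NH1 P1:NH1 P2:NH3

Derivation:
Op 1: best P0=- P1=- P2=NH1
Op 2: best P0=- P1=NH1 P2=NH1
Op 3: best P0=- P1=NH1 P2=NH1
Op 4: best P0=- P1=NH1 P2=-
Op 5: best P0=NH1 P1=NH1 P2=-
Op 6: best P0=NH1 P1=NH1 P2=-
Op 7: best P0=NH1 P1=NH1 P2=NH3
Op 8: best P0=NH1 P1=NH1 P2=NH3
Op 9: best P0=NH1 P1=NH1 P2=NH3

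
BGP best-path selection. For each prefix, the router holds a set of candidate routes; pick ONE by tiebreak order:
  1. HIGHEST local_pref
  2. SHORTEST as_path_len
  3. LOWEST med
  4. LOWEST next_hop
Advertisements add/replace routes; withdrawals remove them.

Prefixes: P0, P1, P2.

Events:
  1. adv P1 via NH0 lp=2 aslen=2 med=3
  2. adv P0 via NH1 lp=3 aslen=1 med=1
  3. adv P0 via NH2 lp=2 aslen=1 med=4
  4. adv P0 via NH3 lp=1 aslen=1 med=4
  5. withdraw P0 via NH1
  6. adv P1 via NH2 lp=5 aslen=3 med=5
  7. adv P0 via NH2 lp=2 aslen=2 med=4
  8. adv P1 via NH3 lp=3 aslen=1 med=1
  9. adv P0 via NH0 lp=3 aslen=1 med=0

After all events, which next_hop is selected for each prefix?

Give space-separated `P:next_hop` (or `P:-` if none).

Op 1: best P0=- P1=NH0 P2=-
Op 2: best P0=NH1 P1=NH0 P2=-
Op 3: best P0=NH1 P1=NH0 P2=-
Op 4: best P0=NH1 P1=NH0 P2=-
Op 5: best P0=NH2 P1=NH0 P2=-
Op 6: best P0=NH2 P1=NH2 P2=-
Op 7: best P0=NH2 P1=NH2 P2=-
Op 8: best P0=NH2 P1=NH2 P2=-
Op 9: best P0=NH0 P1=NH2 P2=-

Answer: P0:NH0 P1:NH2 P2:-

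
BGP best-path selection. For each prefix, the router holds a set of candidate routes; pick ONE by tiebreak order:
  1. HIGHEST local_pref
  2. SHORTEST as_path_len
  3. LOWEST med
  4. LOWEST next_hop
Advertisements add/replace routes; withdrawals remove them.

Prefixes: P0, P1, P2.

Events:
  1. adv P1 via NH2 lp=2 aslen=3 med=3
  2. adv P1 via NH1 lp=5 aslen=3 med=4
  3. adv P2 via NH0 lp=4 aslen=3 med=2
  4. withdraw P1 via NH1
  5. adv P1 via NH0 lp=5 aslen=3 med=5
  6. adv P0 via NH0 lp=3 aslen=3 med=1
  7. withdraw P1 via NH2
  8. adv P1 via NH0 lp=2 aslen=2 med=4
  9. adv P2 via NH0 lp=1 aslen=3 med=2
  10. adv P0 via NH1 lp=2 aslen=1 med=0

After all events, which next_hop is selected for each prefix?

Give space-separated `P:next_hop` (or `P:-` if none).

Answer: P0:NH0 P1:NH0 P2:NH0

Derivation:
Op 1: best P0=- P1=NH2 P2=-
Op 2: best P0=- P1=NH1 P2=-
Op 3: best P0=- P1=NH1 P2=NH0
Op 4: best P0=- P1=NH2 P2=NH0
Op 5: best P0=- P1=NH0 P2=NH0
Op 6: best P0=NH0 P1=NH0 P2=NH0
Op 7: best P0=NH0 P1=NH0 P2=NH0
Op 8: best P0=NH0 P1=NH0 P2=NH0
Op 9: best P0=NH0 P1=NH0 P2=NH0
Op 10: best P0=NH0 P1=NH0 P2=NH0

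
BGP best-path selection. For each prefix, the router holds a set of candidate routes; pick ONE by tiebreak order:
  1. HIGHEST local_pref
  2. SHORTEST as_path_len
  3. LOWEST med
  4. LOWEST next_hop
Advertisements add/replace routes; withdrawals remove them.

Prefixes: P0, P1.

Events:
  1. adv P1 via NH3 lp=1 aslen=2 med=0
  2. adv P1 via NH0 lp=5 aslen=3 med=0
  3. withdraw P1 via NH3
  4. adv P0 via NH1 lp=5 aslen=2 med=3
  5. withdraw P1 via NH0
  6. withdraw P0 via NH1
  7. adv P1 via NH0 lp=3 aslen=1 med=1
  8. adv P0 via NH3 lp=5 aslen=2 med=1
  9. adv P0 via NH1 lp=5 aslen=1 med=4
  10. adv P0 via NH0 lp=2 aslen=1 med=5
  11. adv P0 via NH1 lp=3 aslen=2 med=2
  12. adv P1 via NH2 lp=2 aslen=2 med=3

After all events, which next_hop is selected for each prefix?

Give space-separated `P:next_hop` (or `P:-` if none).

Answer: P0:NH3 P1:NH0

Derivation:
Op 1: best P0=- P1=NH3
Op 2: best P0=- P1=NH0
Op 3: best P0=- P1=NH0
Op 4: best P0=NH1 P1=NH0
Op 5: best P0=NH1 P1=-
Op 6: best P0=- P1=-
Op 7: best P0=- P1=NH0
Op 8: best P0=NH3 P1=NH0
Op 9: best P0=NH1 P1=NH0
Op 10: best P0=NH1 P1=NH0
Op 11: best P0=NH3 P1=NH0
Op 12: best P0=NH3 P1=NH0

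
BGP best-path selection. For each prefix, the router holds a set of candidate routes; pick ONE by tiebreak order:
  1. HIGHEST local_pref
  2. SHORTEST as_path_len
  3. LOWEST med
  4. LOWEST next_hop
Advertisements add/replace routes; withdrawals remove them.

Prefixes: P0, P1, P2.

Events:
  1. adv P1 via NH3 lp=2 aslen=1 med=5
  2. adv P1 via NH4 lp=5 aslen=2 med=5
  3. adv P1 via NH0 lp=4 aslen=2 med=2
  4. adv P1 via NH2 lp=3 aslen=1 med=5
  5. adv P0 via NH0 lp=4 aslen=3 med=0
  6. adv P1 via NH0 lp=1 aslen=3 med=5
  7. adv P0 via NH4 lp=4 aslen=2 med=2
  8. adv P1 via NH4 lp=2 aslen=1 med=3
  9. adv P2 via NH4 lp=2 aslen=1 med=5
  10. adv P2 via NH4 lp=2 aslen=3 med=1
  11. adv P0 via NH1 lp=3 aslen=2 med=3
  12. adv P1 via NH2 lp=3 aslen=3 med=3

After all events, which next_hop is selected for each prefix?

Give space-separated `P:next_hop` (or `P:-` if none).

Op 1: best P0=- P1=NH3 P2=-
Op 2: best P0=- P1=NH4 P2=-
Op 3: best P0=- P1=NH4 P2=-
Op 4: best P0=- P1=NH4 P2=-
Op 5: best P0=NH0 P1=NH4 P2=-
Op 6: best P0=NH0 P1=NH4 P2=-
Op 7: best P0=NH4 P1=NH4 P2=-
Op 8: best P0=NH4 P1=NH2 P2=-
Op 9: best P0=NH4 P1=NH2 P2=NH4
Op 10: best P0=NH4 P1=NH2 P2=NH4
Op 11: best P0=NH4 P1=NH2 P2=NH4
Op 12: best P0=NH4 P1=NH2 P2=NH4

Answer: P0:NH4 P1:NH2 P2:NH4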